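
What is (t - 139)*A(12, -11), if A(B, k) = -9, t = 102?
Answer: 333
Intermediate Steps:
(t - 139)*A(12, -11) = (102 - 139)*(-9) = -37*(-9) = 333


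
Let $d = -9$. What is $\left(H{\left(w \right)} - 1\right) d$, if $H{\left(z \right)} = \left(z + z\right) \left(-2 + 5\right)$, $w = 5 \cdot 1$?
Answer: $-261$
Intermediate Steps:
$w = 5$
$H{\left(z \right)} = 6 z$ ($H{\left(z \right)} = 2 z 3 = 6 z$)
$\left(H{\left(w \right)} - 1\right) d = \left(6 \cdot 5 - 1\right) \left(-9\right) = \left(30 - 1\right) \left(-9\right) = 29 \left(-9\right) = -261$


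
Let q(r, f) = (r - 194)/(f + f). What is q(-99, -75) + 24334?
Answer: 3650393/150 ≈ 24336.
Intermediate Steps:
q(r, f) = (-194 + r)/(2*f) (q(r, f) = (-194 + r)/((2*f)) = (-194 + r)*(1/(2*f)) = (-194 + r)/(2*f))
q(-99, -75) + 24334 = (½)*(-194 - 99)/(-75) + 24334 = (½)*(-1/75)*(-293) + 24334 = 293/150 + 24334 = 3650393/150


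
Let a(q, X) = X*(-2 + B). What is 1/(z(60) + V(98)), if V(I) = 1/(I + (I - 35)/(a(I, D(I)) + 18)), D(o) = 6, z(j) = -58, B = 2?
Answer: -203/11772 ≈ -0.017244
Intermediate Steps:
a(q, X) = 0 (a(q, X) = X*(-2 + 2) = X*0 = 0)
V(I) = 1/(-35/18 + 19*I/18) (V(I) = 1/(I + (I - 35)/(0 + 18)) = 1/(I + (-35 + I)/18) = 1/(I + (-35 + I)*(1/18)) = 1/(I + (-35/18 + I/18)) = 1/(-35/18 + 19*I/18))
1/(z(60) + V(98)) = 1/(-58 + 18/(-35 + 19*98)) = 1/(-58 + 18/(-35 + 1862)) = 1/(-58 + 18/1827) = 1/(-58 + 18*(1/1827)) = 1/(-58 + 2/203) = 1/(-11772/203) = -203/11772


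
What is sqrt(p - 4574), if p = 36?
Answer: I*sqrt(4538) ≈ 67.365*I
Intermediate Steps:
sqrt(p - 4574) = sqrt(36 - 4574) = sqrt(-4538) = I*sqrt(4538)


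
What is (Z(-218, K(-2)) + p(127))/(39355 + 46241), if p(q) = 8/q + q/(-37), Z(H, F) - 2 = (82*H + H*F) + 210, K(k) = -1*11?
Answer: -71750767/402215604 ≈ -0.17839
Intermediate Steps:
K(k) = -11
Z(H, F) = 212 + 82*H + F*H (Z(H, F) = 2 + ((82*H + H*F) + 210) = 2 + ((82*H + F*H) + 210) = 2 + (210 + 82*H + F*H) = 212 + 82*H + F*H)
p(q) = 8/q - q/37 (p(q) = 8/q + q*(-1/37) = 8/q - q/37)
(Z(-218, K(-2)) + p(127))/(39355 + 46241) = ((212 + 82*(-218) - 11*(-218)) + (8/127 - 1/37*127))/(39355 + 46241) = ((212 - 17876 + 2398) + (8*(1/127) - 127/37))/85596 = (-15266 + (8/127 - 127/37))*(1/85596) = (-15266 - 15833/4699)*(1/85596) = -71750767/4699*1/85596 = -71750767/402215604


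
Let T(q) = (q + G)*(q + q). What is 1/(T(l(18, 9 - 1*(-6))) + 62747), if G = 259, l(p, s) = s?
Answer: 1/70967 ≈ 1.4091e-5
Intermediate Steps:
T(q) = 2*q*(259 + q) (T(q) = (q + 259)*(q + q) = (259 + q)*(2*q) = 2*q*(259 + q))
1/(T(l(18, 9 - 1*(-6))) + 62747) = 1/(2*(9 - 1*(-6))*(259 + (9 - 1*(-6))) + 62747) = 1/(2*(9 + 6)*(259 + (9 + 6)) + 62747) = 1/(2*15*(259 + 15) + 62747) = 1/(2*15*274 + 62747) = 1/(8220 + 62747) = 1/70967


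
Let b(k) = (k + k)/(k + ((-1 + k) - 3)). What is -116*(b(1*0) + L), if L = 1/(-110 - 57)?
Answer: 116/167 ≈ 0.69461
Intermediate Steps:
b(k) = 2*k/(-4 + 2*k) (b(k) = (2*k)/(k + (-4 + k)) = (2*k)/(-4 + 2*k) = 2*k/(-4 + 2*k))
L = -1/167 (L = 1/(-167) = -1/167 ≈ -0.0059880)
-116*(b(1*0) + L) = -116*((1*0)/(-2 + 1*0) - 1/167) = -116*(0/(-2 + 0) - 1/167) = -116*(0/(-2) - 1/167) = -116*(0*(-1/2) - 1/167) = -116*(0 - 1/167) = -116*(-1/167) = 116/167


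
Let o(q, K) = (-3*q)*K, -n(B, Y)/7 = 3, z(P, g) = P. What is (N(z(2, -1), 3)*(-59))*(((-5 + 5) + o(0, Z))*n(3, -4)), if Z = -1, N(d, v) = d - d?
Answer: 0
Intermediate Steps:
N(d, v) = 0
n(B, Y) = -21 (n(B, Y) = -7*3 = -21)
o(q, K) = -3*K*q
(N(z(2, -1), 3)*(-59))*(((-5 + 5) + o(0, Z))*n(3, -4)) = (0*(-59))*(((-5 + 5) - 3*(-1)*0)*(-21)) = 0*((0 + 0)*(-21)) = 0*(0*(-21)) = 0*0 = 0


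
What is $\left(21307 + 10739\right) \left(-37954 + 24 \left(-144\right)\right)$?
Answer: $-1327024860$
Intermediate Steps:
$\left(21307 + 10739\right) \left(-37954 + 24 \left(-144\right)\right) = 32046 \left(-37954 - 3456\right) = 32046 \left(-41410\right) = -1327024860$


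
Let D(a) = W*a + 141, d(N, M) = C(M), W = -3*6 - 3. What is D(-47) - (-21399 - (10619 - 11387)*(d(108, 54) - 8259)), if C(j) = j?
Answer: 6323967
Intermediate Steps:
W = -21 (W = -18 - 3 = -21)
d(N, M) = M
D(a) = 141 - 21*a (D(a) = -21*a + 141 = 141 - 21*a)
D(-47) - (-21399 - (10619 - 11387)*(d(108, 54) - 8259)) = (141 - 21*(-47)) - (-21399 - (10619 - 11387)*(54 - 8259)) = (141 + 987) - (-21399 - (-768)*(-8205)) = 1128 - (-21399 - 1*6301440) = 1128 - (-21399 - 6301440) = 1128 - 1*(-6322839) = 1128 + 6322839 = 6323967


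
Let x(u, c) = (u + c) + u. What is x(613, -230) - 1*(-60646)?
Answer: 61642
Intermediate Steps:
x(u, c) = c + 2*u (x(u, c) = (c + u) + u = c + 2*u)
x(613, -230) - 1*(-60646) = (-230 + 2*613) - 1*(-60646) = (-230 + 1226) + 60646 = 996 + 60646 = 61642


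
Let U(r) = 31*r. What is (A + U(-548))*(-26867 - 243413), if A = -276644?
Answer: 79362856960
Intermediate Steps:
(A + U(-548))*(-26867 - 243413) = (-276644 + 31*(-548))*(-26867 - 243413) = (-276644 - 16988)*(-270280) = -293632*(-270280) = 79362856960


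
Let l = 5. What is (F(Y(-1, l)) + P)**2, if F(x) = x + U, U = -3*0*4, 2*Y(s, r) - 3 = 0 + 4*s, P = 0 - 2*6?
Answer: 625/4 ≈ 156.25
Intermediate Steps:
P = -12 (P = 0 - 12 = -12)
Y(s, r) = 3/2 + 2*s (Y(s, r) = 3/2 + (0 + 4*s)/2 = 3/2 + (4*s)/2 = 3/2 + 2*s)
U = 0 (U = 0*4 = 0)
F(x) = x (F(x) = x + 0 = x)
(F(Y(-1, l)) + P)**2 = ((3/2 + 2*(-1)) - 12)**2 = ((3/2 - 2) - 12)**2 = (-1/2 - 12)**2 = (-25/2)**2 = 625/4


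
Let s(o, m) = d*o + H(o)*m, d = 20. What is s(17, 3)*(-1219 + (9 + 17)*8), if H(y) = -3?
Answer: -334641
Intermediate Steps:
s(o, m) = -3*m + 20*o (s(o, m) = 20*o - 3*m = -3*m + 20*o)
s(17, 3)*(-1219 + (9 + 17)*8) = (-3*3 + 20*17)*(-1219 + (9 + 17)*8) = (-9 + 340)*(-1219 + 26*8) = 331*(-1219 + 208) = 331*(-1011) = -334641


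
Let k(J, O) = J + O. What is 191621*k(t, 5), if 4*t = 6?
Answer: 2491073/2 ≈ 1.2455e+6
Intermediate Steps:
t = 3/2 (t = (¼)*6 = 3/2 ≈ 1.5000)
191621*k(t, 5) = 191621*(3/2 + 5) = 191621*(13/2) = 2491073/2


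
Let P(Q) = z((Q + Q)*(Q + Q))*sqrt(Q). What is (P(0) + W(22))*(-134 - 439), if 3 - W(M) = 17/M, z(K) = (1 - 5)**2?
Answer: -28077/22 ≈ -1276.2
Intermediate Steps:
z(K) = 16 (z(K) = (-4)**2 = 16)
P(Q) = 16*sqrt(Q)
W(M) = 3 - 17/M
(P(0) + W(22))*(-134 - 439) = (16*sqrt(0) + (3 - 17/22))*(-134 - 439) = (16*0 + (3 - 17*1/22))*(-573) = (0 + (3 - 17/22))*(-573) = (0 + 49/22)*(-573) = (49/22)*(-573) = -28077/22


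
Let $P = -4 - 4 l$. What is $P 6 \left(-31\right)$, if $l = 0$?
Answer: $744$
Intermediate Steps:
$P = -4$ ($P = -4 - 0 = -4 + 0 = -4$)
$P 6 \left(-31\right) = \left(-4\right) 6 \left(-31\right) = \left(-24\right) \left(-31\right) = 744$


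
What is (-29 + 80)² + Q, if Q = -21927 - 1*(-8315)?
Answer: -11011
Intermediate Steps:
Q = -13612 (Q = -21927 + 8315 = -13612)
(-29 + 80)² + Q = (-29 + 80)² - 13612 = 51² - 13612 = 2601 - 13612 = -11011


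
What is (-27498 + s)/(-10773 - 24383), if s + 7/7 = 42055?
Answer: -3639/8789 ≈ -0.41404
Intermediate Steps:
s = 42054 (s = -1 + 42055 = 42054)
(-27498 + s)/(-10773 - 24383) = (-27498 + 42054)/(-10773 - 24383) = 14556/(-35156) = 14556*(-1/35156) = -3639/8789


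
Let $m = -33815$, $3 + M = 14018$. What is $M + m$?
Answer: $-19800$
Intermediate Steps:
$M = 14015$ ($M = -3 + 14018 = 14015$)
$M + m = 14015 - 33815 = -19800$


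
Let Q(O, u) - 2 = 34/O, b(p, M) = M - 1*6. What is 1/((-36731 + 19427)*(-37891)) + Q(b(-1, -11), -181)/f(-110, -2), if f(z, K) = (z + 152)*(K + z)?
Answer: 1/655665864 ≈ 1.5252e-9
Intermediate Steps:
f(z, K) = (152 + z)*(K + z)
b(p, M) = -6 + M (b(p, M) = M - 6 = -6 + M)
Q(O, u) = 2 + 34/O
1/((-36731 + 19427)*(-37891)) + Q(b(-1, -11), -181)/f(-110, -2) = 1/((-36731 + 19427)*(-37891)) + (2 + 34/(-6 - 11))/((-110)**2 + 152*(-2) + 152*(-110) - 2*(-110)) = -1/37891/(-17304) + (2 + 34/(-17))/(12100 - 304 - 16720 + 220) = -1/17304*(-1/37891) + (2 + 34*(-1/17))/(-4704) = 1/655665864 + (2 - 2)*(-1/4704) = 1/655665864 + 0*(-1/4704) = 1/655665864 + 0 = 1/655665864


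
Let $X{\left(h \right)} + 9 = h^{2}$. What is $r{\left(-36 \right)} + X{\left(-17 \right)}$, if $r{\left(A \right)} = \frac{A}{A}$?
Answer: $281$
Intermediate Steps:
$X{\left(h \right)} = -9 + h^{2}$
$r{\left(A \right)} = 1$
$r{\left(-36 \right)} + X{\left(-17 \right)} = 1 - \left(9 - \left(-17\right)^{2}\right) = 1 + \left(-9 + 289\right) = 1 + 280 = 281$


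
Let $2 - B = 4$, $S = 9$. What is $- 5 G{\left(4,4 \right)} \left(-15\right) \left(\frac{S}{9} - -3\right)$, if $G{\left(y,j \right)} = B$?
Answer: $-600$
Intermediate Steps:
$B = -2$ ($B = 2 - 4 = -2$)
$G{\left(y,j \right)} = -2$
$- 5 G{\left(4,4 \right)} \left(-15\right) \left(\frac{S}{9} - -3\right) = \left(-5\right) \left(-2\right) \left(-15\right) \left(\frac{9}{9} - -3\right) = 10 \left(-15\right) \left(9 \cdot \frac{1}{9} + 3\right) = - 150 \left(1 + 3\right) = \left(-150\right) 4 = -600$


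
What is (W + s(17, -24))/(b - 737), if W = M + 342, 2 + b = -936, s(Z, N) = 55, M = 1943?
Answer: -468/335 ≈ -1.3970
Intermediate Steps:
b = -938 (b = -2 - 936 = -938)
W = 2285 (W = 1943 + 342 = 2285)
(W + s(17, -24))/(b - 737) = (2285 + 55)/(-938 - 737) = 2340/(-1675) = 2340*(-1/1675) = -468/335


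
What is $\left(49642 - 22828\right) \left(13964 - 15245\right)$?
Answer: $-34348734$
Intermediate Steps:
$\left(49642 - 22828\right) \left(13964 - 15245\right) = 26814 \left(-1281\right) = -34348734$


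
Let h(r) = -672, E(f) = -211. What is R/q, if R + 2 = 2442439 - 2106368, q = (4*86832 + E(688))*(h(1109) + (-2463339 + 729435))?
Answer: -112023/200700272464 ≈ -5.5816e-7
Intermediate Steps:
q = -602100817392 (q = (4*86832 - 211)*(-672 + (-2463339 + 729435)) = (347328 - 211)*(-672 - 1733904) = 347117*(-1734576) = -602100817392)
R = 336069 (R = -2 + (2442439 - 2106368) = -2 + 336071 = 336069)
R/q = 336069/(-602100817392) = 336069*(-1/602100817392) = -112023/200700272464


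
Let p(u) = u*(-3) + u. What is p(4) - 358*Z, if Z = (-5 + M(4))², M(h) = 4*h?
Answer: -43326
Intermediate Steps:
p(u) = -2*u (p(u) = -3*u + u = -2*u)
Z = 121 (Z = (-5 + 4*4)² = (-5 + 16)² = 11² = 121)
p(4) - 358*Z = -2*4 - 358*121 = -8 - 43318 = -43326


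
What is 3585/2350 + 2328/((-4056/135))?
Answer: -6033477/79430 ≈ -75.960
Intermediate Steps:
3585/2350 + 2328/((-4056/135)) = 3585*(1/2350) + 2328/((-4056*1/135)) = 717/470 + 2328/(-1352/45) = 717/470 + 2328*(-45/1352) = 717/470 - 13095/169 = -6033477/79430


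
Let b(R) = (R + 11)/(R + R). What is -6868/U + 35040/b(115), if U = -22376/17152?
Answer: 4066155232/58737 ≈ 69227.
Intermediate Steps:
b(R) = (11 + R)/(2*R) (b(R) = (11 + R)/((2*R)) = (11 + R)*(1/(2*R)) = (11 + R)/(2*R))
U = -2797/2144 (U = -22376*1/17152 = -2797/2144 ≈ -1.3046)
-6868/U + 35040/b(115) = -6868/(-2797/2144) + 35040/(((½)*(11 + 115)/115)) = -6868*(-2144/2797) + 35040/(((½)*(1/115)*126)) = 14724992/2797 + 35040/(63/115) = 14724992/2797 + 35040*(115/63) = 14724992/2797 + 1343200/21 = 4066155232/58737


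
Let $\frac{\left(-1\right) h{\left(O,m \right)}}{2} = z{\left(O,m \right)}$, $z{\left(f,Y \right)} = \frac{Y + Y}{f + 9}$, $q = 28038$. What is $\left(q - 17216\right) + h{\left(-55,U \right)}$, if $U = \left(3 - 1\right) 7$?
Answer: $\frac{248934}{23} \approx 10823.0$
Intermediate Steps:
$z{\left(f,Y \right)} = \frac{2 Y}{9 + f}$
$U = 14$ ($U = 2 \cdot 7 = 14$)
$h{\left(O,m \right)} = - \frac{4 m}{9 + O}$ ($h{\left(O,m \right)} = - 2 \frac{2 m}{9 + O} = - \frac{4 m}{9 + O}$)
$\left(q - 17216\right) + h{\left(-55,U \right)} = \left(28038 - 17216\right) - \frac{56}{9 - 55} = 10822 - \frac{56}{-46} = 10822 - 56 \left(- \frac{1}{46}\right) = 10822 + \frac{28}{23} = \frac{248934}{23}$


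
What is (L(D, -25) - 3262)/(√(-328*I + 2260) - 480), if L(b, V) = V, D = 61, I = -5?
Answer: 26296/3775 + 3287*√39/22650 ≈ 7.8721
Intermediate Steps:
(L(D, -25) - 3262)/(√(-328*I + 2260) - 480) = (-25 - 3262)/(√(-328*(-5) + 2260) - 480) = -3287/(√(1640 + 2260) - 480) = -3287/(√3900 - 480) = -3287/(10*√39 - 480) = -3287/(-480 + 10*√39)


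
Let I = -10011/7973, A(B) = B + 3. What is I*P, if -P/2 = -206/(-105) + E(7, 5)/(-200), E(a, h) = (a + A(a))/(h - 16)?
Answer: 303656989/61392100 ≈ 4.9462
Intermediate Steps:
A(B) = 3 + B
I = -10011/7973 (I = -10011*1/7973 = -10011/7973 ≈ -1.2556)
E(a, h) = (3 + 2*a)/(-16 + h) (E(a, h) = (a + (3 + a))/(h - 16) = (3 + 2*a)/(-16 + h))
P = -90997/23100 (P = -2*(-206/(-105) + ((3 + 2*7)/(-16 + 5))/(-200)) = -2*(-206*(-1/105) + ((3 + 14)/(-11))*(-1/200)) = -2*(206/105 - 1/11*17*(-1/200)) = -2*(206/105 - 17/11*(-1/200)) = -2*(206/105 + 17/2200) = -2*90997/46200 = -90997/23100 ≈ -3.9393)
I*P = -10011/7973*(-90997/23100) = 303656989/61392100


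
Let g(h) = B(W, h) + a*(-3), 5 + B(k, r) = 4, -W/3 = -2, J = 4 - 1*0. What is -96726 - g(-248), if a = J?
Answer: -96713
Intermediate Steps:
J = 4 (J = 4 + 0 = 4)
W = 6 (W = -3*(-2) = 6)
B(k, r) = -1 (B(k, r) = -5 + 4 = -1)
a = 4
g(h) = -13 (g(h) = -1 + 4*(-3) = -1 - 12 = -13)
-96726 - g(-248) = -96726 - 1*(-13) = -96726 + 13 = -96713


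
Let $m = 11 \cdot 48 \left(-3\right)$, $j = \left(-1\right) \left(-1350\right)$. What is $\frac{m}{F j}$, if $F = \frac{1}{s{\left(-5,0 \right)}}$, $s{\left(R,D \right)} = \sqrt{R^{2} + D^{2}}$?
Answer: $- \frac{88}{15} \approx -5.8667$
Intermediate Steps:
$s{\left(R,D \right)} = \sqrt{D^{2} + R^{2}}$
$j = 1350$
$F = \frac{1}{5}$ ($F = \frac{1}{\sqrt{0^{2} + \left(-5\right)^{2}}} = \frac{1}{\sqrt{0 + 25}} = \frac{1}{\sqrt{25}} = \frac{1}{5} \approx 0.2$)
$m = -1584$ ($m = 11 \left(-144\right) = -1584$)
$\frac{m}{F j} = - \frac{1584}{\frac{1}{5} \cdot 1350} = - \frac{1584}{270} = \left(-1584\right) \frac{1}{270} = - \frac{88}{15}$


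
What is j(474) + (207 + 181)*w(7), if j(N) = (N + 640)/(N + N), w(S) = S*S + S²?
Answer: 18023933/474 ≈ 38025.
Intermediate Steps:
w(S) = 2*S² (w(S) = S² + S² = 2*S²)
j(N) = (640 + N)/(2*N) (j(N) = (640 + N)/((2*N)) = (640 + N)*(1/(2*N)) = (640 + N)/(2*N))
j(474) + (207 + 181)*w(7) = (½)*(640 + 474)/474 + (207 + 181)*(2*7²) = (½)*(1/474)*1114 + 388*(2*49) = 557/474 + 388*98 = 557/474 + 38024 = 18023933/474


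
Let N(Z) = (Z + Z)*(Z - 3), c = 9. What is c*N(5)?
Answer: 180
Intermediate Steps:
N(Z) = 2*Z*(-3 + Z) (N(Z) = (2*Z)*(-3 + Z) = 2*Z*(-3 + Z))
c*N(5) = 9*(2*5*(-3 + 5)) = 9*(2*5*2) = 9*20 = 180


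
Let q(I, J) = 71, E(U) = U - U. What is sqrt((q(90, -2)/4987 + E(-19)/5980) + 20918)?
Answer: sqrt(520234549219)/4987 ≈ 144.63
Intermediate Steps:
E(U) = 0
sqrt((q(90, -2)/4987 + E(-19)/5980) + 20918) = sqrt((71/4987 + 0/5980) + 20918) = sqrt((71*(1/4987) + 0*(1/5980)) + 20918) = sqrt((71/4987 + 0) + 20918) = sqrt(71/4987 + 20918) = sqrt(104318137/4987) = sqrt(520234549219)/4987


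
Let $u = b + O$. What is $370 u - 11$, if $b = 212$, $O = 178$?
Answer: $144289$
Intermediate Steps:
$u = 390$ ($u = 212 + 178 = 390$)
$370 u - 11 = 370 \cdot 390 - 11 = 144300 - 11 = 144289$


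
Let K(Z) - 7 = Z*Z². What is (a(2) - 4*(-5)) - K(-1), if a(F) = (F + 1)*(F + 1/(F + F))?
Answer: 83/4 ≈ 20.750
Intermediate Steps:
K(Z) = 7 + Z³ (K(Z) = 7 + Z*Z² = 7 + Z³)
a(F) = (1 + F)*(F + 1/(2*F))
(a(2) - 4*(-5)) - K(-1) = ((½ + 2 + 2² + (½)/2) - 4*(-5)) - (7 + (-1)³) = ((½ + 2 + 4 + (½)*(½)) + 20) - (7 - 1) = ((½ + 2 + 4 + ¼) + 20) - 1*6 = (27/4 + 20) - 6 = 107/4 - 6 = 83/4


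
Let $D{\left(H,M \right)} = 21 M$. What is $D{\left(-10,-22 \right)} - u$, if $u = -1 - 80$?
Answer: $-381$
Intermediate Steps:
$u = -81$ ($u = -1 - 80 = -81$)
$D{\left(-10,-22 \right)} - u = 21 \left(-22\right) - -81 = -462 + 81 = -381$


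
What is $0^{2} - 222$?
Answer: $-222$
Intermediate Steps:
$0^{2} - 222 = 0 - 222 = -222$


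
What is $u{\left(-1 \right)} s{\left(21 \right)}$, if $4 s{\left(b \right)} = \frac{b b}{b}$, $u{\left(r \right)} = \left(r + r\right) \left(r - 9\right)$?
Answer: $105$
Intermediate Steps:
$u{\left(r \right)} = 2 r \left(-9 + r\right)$
$s{\left(b \right)} = \frac{b}{4}$ ($s{\left(b \right)} = \frac{b b \frac{1}{b}}{4} = \frac{b^{2} \frac{1}{b}}{4} = \frac{b}{4}$)
$u{\left(-1 \right)} s{\left(21 \right)} = 2 \left(-1\right) \left(-9 - 1\right) \frac{1}{4} \cdot 21 = 2 \left(-1\right) \left(-10\right) \frac{21}{4} = 20 \cdot \frac{21}{4} = 105$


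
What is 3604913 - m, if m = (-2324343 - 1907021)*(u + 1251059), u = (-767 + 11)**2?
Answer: 7712066474493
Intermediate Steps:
u = 571536 (u = (-756)**2 = 571536)
m = -7712062869580 (m = (-2324343 - 1907021)*(571536 + 1251059) = -4231364*1822595 = -7712062869580)
3604913 - m = 3604913 - 1*(-7712062869580) = 3604913 + 7712062869580 = 7712066474493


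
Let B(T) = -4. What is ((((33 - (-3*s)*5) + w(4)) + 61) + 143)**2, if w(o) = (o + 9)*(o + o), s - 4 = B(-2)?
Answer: 116281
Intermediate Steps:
s = 0 (s = 4 - 4 = 0)
w(o) = 2*o*(9 + o) (w(o) = (9 + o)*(2*o) = 2*o*(9 + o))
((((33 - (-3*s)*5) + w(4)) + 61) + 143)**2 = ((((33 - (-3*0)*5) + 2*4*(9 + 4)) + 61) + 143)**2 = ((((33 - 0*5) + 2*4*13) + 61) + 143)**2 = ((((33 - 1*0) + 104) + 61) + 143)**2 = ((((33 + 0) + 104) + 61) + 143)**2 = (((33 + 104) + 61) + 143)**2 = ((137 + 61) + 143)**2 = (198 + 143)**2 = 341**2 = 116281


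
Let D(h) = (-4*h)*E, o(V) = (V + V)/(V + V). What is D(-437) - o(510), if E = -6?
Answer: -10489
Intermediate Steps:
o(V) = 1 (o(V) = (2*V)/((2*V)) = (2*V)*(1/(2*V)) = 1)
D(h) = 24*h (D(h) = -4*h*(-6) = 24*h)
D(-437) - o(510) = 24*(-437) - 1*1 = -10488 - 1 = -10489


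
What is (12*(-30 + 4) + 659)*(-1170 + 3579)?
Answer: 835923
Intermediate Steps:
(12*(-30 + 4) + 659)*(-1170 + 3579) = (12*(-26) + 659)*2409 = (-312 + 659)*2409 = 347*2409 = 835923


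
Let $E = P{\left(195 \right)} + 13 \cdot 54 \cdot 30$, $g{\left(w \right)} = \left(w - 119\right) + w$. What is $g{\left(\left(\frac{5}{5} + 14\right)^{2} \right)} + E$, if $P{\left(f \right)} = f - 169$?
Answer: $21417$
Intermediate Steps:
$P{\left(f \right)} = -169 + f$
$g{\left(w \right)} = -119 + 2 w$ ($g{\left(w \right)} = \left(-119 + w\right) + w = -119 + 2 w$)
$E = 21086$ ($E = \left(-169 + 195\right) + 13 \cdot 54 \cdot 30 = 26 + 702 \cdot 30 = 26 + 21060 = 21086$)
$g{\left(\left(\frac{5}{5} + 14\right)^{2} \right)} + E = \left(-119 + 2 \left(\frac{5}{5} + 14\right)^{2}\right) + 21086 = \left(-119 + 2 \left(5 \cdot \frac{1}{5} + 14\right)^{2}\right) + 21086 = \left(-119 + 2 \left(1 + 14\right)^{2}\right) + 21086 = \left(-119 + 2 \cdot 15^{2}\right) + 21086 = \left(-119 + 2 \cdot 225\right) + 21086 = \left(-119 + 450\right) + 21086 = 331 + 21086 = 21417$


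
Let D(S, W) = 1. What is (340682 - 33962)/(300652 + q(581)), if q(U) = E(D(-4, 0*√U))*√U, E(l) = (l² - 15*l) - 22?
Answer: 1440874710/1412357377 + 172530*√581/1412357377 ≈ 1.0231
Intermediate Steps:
E(l) = -22 + l² - 15*l
q(U) = -36*√U (q(U) = (-22 + 1² - 15*1)*√U = (-22 + 1 - 15)*√U = -36*√U)
(340682 - 33962)/(300652 + q(581)) = (340682 - 33962)/(300652 - 36*√581) = 306720/(300652 - 36*√581)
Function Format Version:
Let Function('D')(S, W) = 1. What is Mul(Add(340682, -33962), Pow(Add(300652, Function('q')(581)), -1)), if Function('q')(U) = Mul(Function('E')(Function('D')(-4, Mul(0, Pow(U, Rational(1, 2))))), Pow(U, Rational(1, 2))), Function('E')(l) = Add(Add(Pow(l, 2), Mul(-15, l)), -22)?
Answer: Add(Rational(1440874710, 1412357377), Mul(Rational(172530, 1412357377), Pow(581, Rational(1, 2)))) ≈ 1.0231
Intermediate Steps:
Function('E')(l) = Add(-22, Pow(l, 2), Mul(-15, l))
Function('q')(U) = Mul(-36, Pow(U, Rational(1, 2))) (Function('q')(U) = Mul(Add(-22, Pow(1, 2), Mul(-15, 1)), Pow(U, Rational(1, 2))) = Mul(Add(-22, 1, -15), Pow(U, Rational(1, 2))) = Mul(-36, Pow(U, Rational(1, 2))))
Mul(Add(340682, -33962), Pow(Add(300652, Function('q')(581)), -1)) = Mul(Add(340682, -33962), Pow(Add(300652, Mul(-36, Pow(581, Rational(1, 2)))), -1)) = Mul(306720, Pow(Add(300652, Mul(-36, Pow(581, Rational(1, 2)))), -1))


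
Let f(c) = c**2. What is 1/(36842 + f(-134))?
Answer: 1/54798 ≈ 1.8249e-5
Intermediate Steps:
1/(36842 + f(-134)) = 1/(36842 + (-134)**2) = 1/(36842 + 17956) = 1/54798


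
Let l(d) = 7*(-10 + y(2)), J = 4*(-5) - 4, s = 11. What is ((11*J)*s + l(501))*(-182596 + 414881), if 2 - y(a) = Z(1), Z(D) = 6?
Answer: -697319570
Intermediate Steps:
y(a) = -4 (y(a) = 2 - 1*6 = 2 - 6 = -4)
J = -24 (J = -20 - 4 = -24)
l(d) = -98 (l(d) = 7*(-10 - 4) = 7*(-14) = -98)
((11*J)*s + l(501))*(-182596 + 414881) = ((11*(-24))*11 - 98)*(-182596 + 414881) = (-264*11 - 98)*232285 = (-2904 - 98)*232285 = -3002*232285 = -697319570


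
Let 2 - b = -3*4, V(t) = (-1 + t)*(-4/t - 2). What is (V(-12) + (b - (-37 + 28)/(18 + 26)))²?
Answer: 22420225/17424 ≈ 1286.7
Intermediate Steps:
V(t) = (-1 + t)*(-2 - 4/t)
b = 14 (b = 2 - (-3)*4 = 2 - 1*(-12) = 2 + 12 = 14)
(V(-12) + (b - (-37 + 28)/(18 + 26)))² = ((-2 - 2*(-12) + 4/(-12)) + (14 - (-37 + 28)/(18 + 26)))² = ((-2 + 24 + 4*(-1/12)) + (14 - (-9)/44))² = ((-2 + 24 - ⅓) + (14 - (-9)/44))² = (65/3 + (14 - 1*(-9/44)))² = (65/3 + (14 + 9/44))² = (65/3 + 625/44)² = (4735/132)² = 22420225/17424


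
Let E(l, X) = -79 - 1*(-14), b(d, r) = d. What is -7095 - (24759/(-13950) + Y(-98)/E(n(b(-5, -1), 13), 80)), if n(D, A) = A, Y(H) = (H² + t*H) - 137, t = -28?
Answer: -139143077/20150 ≈ -6905.4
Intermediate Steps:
Y(H) = -137 + H² - 28*H (Y(H) = (H² - 28*H) - 137 = -137 + H² - 28*H)
E(l, X) = -65 (E(l, X) = -79 + 14 = -65)
-7095 - (24759/(-13950) + Y(-98)/E(n(b(-5, -1), 13), 80)) = -7095 - (24759/(-13950) + (-137 + (-98)² - 28*(-98))/(-65)) = -7095 - (24759*(-1/13950) + (-137 + 9604 + 2744)*(-1/65)) = -7095 - (-2751/1550 + 12211*(-1/65)) = -7095 - (-2751/1550 - 12211/65) = -7095 - 1*(-3821173/20150) = -7095 + 3821173/20150 = -139143077/20150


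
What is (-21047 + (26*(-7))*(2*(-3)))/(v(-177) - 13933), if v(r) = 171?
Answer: 19955/13762 ≈ 1.4500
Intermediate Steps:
(-21047 + (26*(-7))*(2*(-3)))/(v(-177) - 13933) = (-21047 + (26*(-7))*(2*(-3)))/(171 - 13933) = (-21047 - 182*(-6))/(-13762) = (-21047 + 1092)*(-1/13762) = -19955*(-1/13762) = 19955/13762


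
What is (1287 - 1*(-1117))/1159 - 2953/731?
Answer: -1665203/847229 ≈ -1.9655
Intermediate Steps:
(1287 - 1*(-1117))/1159 - 2953/731 = (1287 + 1117)*(1/1159) - 2953*1/731 = 2404*(1/1159) - 2953/731 = 2404/1159 - 2953/731 = -1665203/847229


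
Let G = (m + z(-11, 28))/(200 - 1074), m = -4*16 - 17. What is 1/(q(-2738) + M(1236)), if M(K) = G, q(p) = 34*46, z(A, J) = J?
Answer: 874/1366989 ≈ 0.00063936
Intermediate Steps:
m = -81 (m = -64 - 17 = -81)
G = 53/874 (G = (-81 + 28)/(200 - 1074) = -53/(-874) = -53*(-1/874) = 53/874 ≈ 0.060641)
q(p) = 1564
M(K) = 53/874
1/(q(-2738) + M(1236)) = 1/(1564 + 53/874) = 1/(1366989/874) = 874/1366989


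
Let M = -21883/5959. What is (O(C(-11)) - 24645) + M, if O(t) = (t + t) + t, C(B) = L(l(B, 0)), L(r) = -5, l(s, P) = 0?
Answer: -146970823/5959 ≈ -24664.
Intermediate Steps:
C(B) = -5
O(t) = 3*t (O(t) = 2*t + t = 3*t)
M = -21883/5959 (M = -21883*1/5959 = -21883/5959 ≈ -3.6723)
(O(C(-11)) - 24645) + M = (3*(-5) - 24645) - 21883/5959 = (-15 - 24645) - 21883/5959 = -24660 - 21883/5959 = -146970823/5959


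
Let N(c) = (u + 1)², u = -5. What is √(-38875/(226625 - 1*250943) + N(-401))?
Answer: √1156356026/8106 ≈ 4.1951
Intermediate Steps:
N(c) = 16 (N(c) = (-5 + 1)² = (-4)² = 16)
√(-38875/(226625 - 1*250943) + N(-401)) = √(-38875/(226625 - 1*250943) + 16) = √(-38875/(226625 - 250943) + 16) = √(-38875/(-24318) + 16) = √(-38875*(-1/24318) + 16) = √(38875/24318 + 16) = √(427963/24318) = √1156356026/8106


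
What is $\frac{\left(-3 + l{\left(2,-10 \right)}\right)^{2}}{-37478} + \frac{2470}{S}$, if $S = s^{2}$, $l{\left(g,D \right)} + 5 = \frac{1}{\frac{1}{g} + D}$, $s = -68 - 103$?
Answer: $\frac{6474976}{78278157} \approx 0.082718$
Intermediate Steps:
$s = -171$ ($s = -68 - 103 = -171$)
$l{\left(g,D \right)} = -5 + \frac{1}{D + \frac{1}{g}}$ ($l{\left(g,D \right)} = -5 + \frac{1}{\frac{1}{g} + D} = -5 + \frac{1}{D + \frac{1}{g}}$)
$S = 29241$ ($S = \left(-171\right)^{2} = 29241$)
$\frac{\left(-3 + l{\left(2,-10 \right)}\right)^{2}}{-37478} + \frac{2470}{S} = \frac{\left(-3 + \frac{-5 + 2 - \left(-50\right) 2}{1 - 20}\right)^{2}}{-37478} + \frac{2470}{29241} = \left(-3 + \frac{-5 + 2 + 100}{1 - 20}\right)^{2} \left(- \frac{1}{37478}\right) + 2470 \cdot \frac{1}{29241} = \left(-3 + \frac{1}{-19} \cdot 97\right)^{2} \left(- \frac{1}{37478}\right) + \frac{130}{1539} = \left(-3 - \frac{97}{19}\right)^{2} \left(- \frac{1}{37478}\right) + \frac{130}{1539} = \left(- \frac{154}{19}\right)^{2} \left(- \frac{1}{37478}\right) + \frac{130}{1539} = \frac{23716}{361} \left(- \frac{1}{37478}\right) + \frac{130}{1539} = - \frac{1694}{966397} + \frac{130}{1539} = \frac{6474976}{78278157}$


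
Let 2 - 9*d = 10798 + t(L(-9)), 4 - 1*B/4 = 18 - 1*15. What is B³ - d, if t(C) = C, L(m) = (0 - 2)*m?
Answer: 11390/9 ≈ 1265.6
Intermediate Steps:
B = 4 (B = 16 - 4*(18 - 1*15) = 16 - 4*(18 - 15) = 16 - 4*3 = 16 - 12 = 4)
L(m) = -2*m
d = -10814/9 (d = 2/9 - (10798 - 2*(-9))/9 = 2/9 - (10798 + 18)/9 = 2/9 - ⅑*10816 = 2/9 - 10816/9 = -10814/9 ≈ -1201.6)
B³ - d = 4³ - 1*(-10814/9) = 64 + 10814/9 = 11390/9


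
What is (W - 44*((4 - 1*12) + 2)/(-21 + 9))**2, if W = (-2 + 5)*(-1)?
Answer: 625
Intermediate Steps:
W = -3 (W = 3*(-1) = -3)
(W - 44*((4 - 1*12) + 2)/(-21 + 9))**2 = (-3 - 44*((4 - 1*12) + 2)/(-21 + 9))**2 = (-3 - 44/((-12/((4 - 12) + 2))))**2 = (-3 - 44/((-12/(-8 + 2))))**2 = (-3 - 44/((-12/(-6))))**2 = (-3 - 44/((-12*(-1/6))))**2 = (-3 - 44/2)**2 = (-3 - 44*1/2)**2 = (-3 - 22)**2 = (-25)**2 = 625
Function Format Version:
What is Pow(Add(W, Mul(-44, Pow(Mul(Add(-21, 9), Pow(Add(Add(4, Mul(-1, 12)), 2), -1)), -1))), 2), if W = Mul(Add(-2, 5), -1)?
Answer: 625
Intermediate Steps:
W = -3 (W = Mul(3, -1) = -3)
Pow(Add(W, Mul(-44, Pow(Mul(Add(-21, 9), Pow(Add(Add(4, Mul(-1, 12)), 2), -1)), -1))), 2) = Pow(Add(-3, Mul(-44, Pow(Mul(Add(-21, 9), Pow(Add(Add(4, Mul(-1, 12)), 2), -1)), -1))), 2) = Pow(Add(-3, Mul(-44, Pow(Mul(-12, Pow(Add(Add(4, -12), 2), -1)), -1))), 2) = Pow(Add(-3, Mul(-44, Pow(Mul(-12, Pow(Add(-8, 2), -1)), -1))), 2) = Pow(Add(-3, Mul(-44, Pow(Mul(-12, Pow(-6, -1)), -1))), 2) = Pow(Add(-3, Mul(-44, Pow(Mul(-12, Rational(-1, 6)), -1))), 2) = Pow(Add(-3, Mul(-44, Pow(2, -1))), 2) = Pow(Add(-3, Mul(-44, Rational(1, 2))), 2) = Pow(Add(-3, -22), 2) = Pow(-25, 2) = 625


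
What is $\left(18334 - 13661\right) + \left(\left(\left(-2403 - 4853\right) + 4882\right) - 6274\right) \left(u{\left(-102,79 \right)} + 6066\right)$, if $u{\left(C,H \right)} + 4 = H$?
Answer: $-53102695$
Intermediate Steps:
$u{\left(C,H \right)} = -4 + H$
$\left(18334 - 13661\right) + \left(\left(\left(-2403 - 4853\right) + 4882\right) - 6274\right) \left(u{\left(-102,79 \right)} + 6066\right) = \left(18334 - 13661\right) + \left(\left(\left(-2403 - 4853\right) + 4882\right) - 6274\right) \left(\left(-4 + 79\right) + 6066\right) = 4673 + \left(\left(-7256 + 4882\right) - 6274\right) \left(75 + 6066\right) = 4673 + \left(-2374 - 6274\right) 6141 = 4673 - 53107368 = -53102695$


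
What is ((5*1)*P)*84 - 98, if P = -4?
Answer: -1778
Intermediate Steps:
((5*1)*P)*84 - 98 = ((5*1)*(-4))*84 - 98 = (5*(-4))*84 - 98 = -20*84 - 98 = -1680 - 98 = -1778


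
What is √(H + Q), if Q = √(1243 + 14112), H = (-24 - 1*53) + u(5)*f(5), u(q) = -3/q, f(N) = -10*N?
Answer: √(-47 + √15355) ≈ 8.7701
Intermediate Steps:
H = -47 (H = (-24 - 1*53) + (-3/5)*(-10*5) = (-24 - 53) - 3*⅕*(-50) = -77 - ⅗*(-50) = -77 + 30 = -47)
Q = √15355 ≈ 123.92
√(H + Q) = √(-47 + √15355)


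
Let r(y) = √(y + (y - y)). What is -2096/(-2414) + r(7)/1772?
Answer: 1048/1207 + √7/1772 ≈ 0.86976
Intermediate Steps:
r(y) = √y (r(y) = √(y + 0) = √y)
-2096/(-2414) + r(7)/1772 = -2096/(-2414) + √7/1772 = -2096*(-1/2414) + √7*(1/1772) = 1048/1207 + √7/1772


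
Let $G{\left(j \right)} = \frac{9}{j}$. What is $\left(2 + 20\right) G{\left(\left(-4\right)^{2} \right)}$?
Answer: $\frac{99}{8} \approx 12.375$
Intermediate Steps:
$\left(2 + 20\right) G{\left(\left(-4\right)^{2} \right)} = \left(2 + 20\right) \frac{9}{\left(-4\right)^{2}} = 22 \cdot \frac{9}{16} = \frac{99}{8}$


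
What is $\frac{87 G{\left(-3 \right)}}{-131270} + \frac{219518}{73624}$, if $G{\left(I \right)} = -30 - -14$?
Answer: $\frac{7229653117}{2416155620} \approx 2.9922$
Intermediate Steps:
$G{\left(I \right)} = -16$ ($G{\left(I \right)} = -30 + 14 = -16$)
$\frac{87 G{\left(-3 \right)}}{-131270} + \frac{219518}{73624} = \frac{87 \left(-16\right)}{-131270} + \frac{219518}{73624} = \left(-1392\right) \left(- \frac{1}{131270}\right) + 219518 \cdot \frac{1}{73624} = \frac{696}{65635} + \frac{109759}{36812} = \frac{7229653117}{2416155620}$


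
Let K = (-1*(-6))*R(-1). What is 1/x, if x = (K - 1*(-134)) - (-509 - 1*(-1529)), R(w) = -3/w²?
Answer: -1/904 ≈ -0.0011062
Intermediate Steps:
R(w) = -3/w²
K = -18 (K = (-1*(-6))*(-3/(-1)²) = 6*(-3*1) = 6*(-3) = -18)
x = -904 (x = (-18 - 1*(-134)) - (-509 - 1*(-1529)) = (-18 + 134) - (-509 + 1529) = 116 - 1*1020 = 116 - 1020 = -904)
1/x = 1/(-904) = -1/904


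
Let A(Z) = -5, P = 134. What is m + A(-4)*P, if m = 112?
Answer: -558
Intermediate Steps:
m + A(-4)*P = 112 - 5*134 = 112 - 670 = -558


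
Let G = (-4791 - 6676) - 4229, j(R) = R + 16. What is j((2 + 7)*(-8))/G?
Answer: 7/1962 ≈ 0.0035678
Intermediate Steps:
j(R) = 16 + R
G = -15696 (G = -11467 - 4229 = -15696)
j((2 + 7)*(-8))/G = (16 + (2 + 7)*(-8))/(-15696) = (16 + 9*(-8))*(-1/15696) = (16 - 72)*(-1/15696) = -56*(-1/15696) = 7/1962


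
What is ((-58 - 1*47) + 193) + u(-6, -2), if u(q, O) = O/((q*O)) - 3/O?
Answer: 268/3 ≈ 89.333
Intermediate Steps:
u(q, O) = 1/q - 3/O (u(q, O) = O/((O*q)) - 3/O = O*(1/(O*q)) - 3/O = 1/q - 3/O)
((-58 - 1*47) + 193) + u(-6, -2) = ((-58 - 1*47) + 193) + (1/(-6) - 3/(-2)) = ((-58 - 47) + 193) + (-⅙ - 3*(-½)) = (-105 + 193) + (-⅙ + 3/2) = 88 + 4/3 = 268/3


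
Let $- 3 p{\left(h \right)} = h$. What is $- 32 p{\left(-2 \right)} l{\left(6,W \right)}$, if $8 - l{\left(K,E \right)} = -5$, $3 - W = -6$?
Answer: $- \frac{832}{3} \approx -277.33$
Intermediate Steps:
$W = 9$ ($W = 3 - -6 = 3 + 6 = 9$)
$p{\left(h \right)} = - \frac{h}{3}$
$l{\left(K,E \right)} = 13$ ($l{\left(K,E \right)} = 8 - -5 = 8 + 5 = 13$)
$- 32 p{\left(-2 \right)} l{\left(6,W \right)} = - 32 \left(\left(- \frac{1}{3}\right) \left(-2\right)\right) 13 = \left(-32\right) \frac{2}{3} \cdot 13 = \left(- \frac{64}{3}\right) 13 = - \frac{832}{3}$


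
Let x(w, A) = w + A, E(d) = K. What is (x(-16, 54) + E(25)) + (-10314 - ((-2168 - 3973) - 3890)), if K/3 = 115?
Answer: 100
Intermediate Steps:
K = 345 (K = 3*115 = 345)
E(d) = 345
x(w, A) = A + w
(x(-16, 54) + E(25)) + (-10314 - ((-2168 - 3973) - 3890)) = ((54 - 16) + 345) + (-10314 - ((-2168 - 3973) - 3890)) = (38 + 345) + (-10314 - (-6141 - 3890)) = 383 + (-10314 - 1*(-10031)) = 383 + (-10314 + 10031) = 383 - 283 = 100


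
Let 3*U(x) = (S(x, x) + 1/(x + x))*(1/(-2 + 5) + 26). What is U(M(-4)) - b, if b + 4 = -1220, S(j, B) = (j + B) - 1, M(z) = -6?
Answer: 119789/108 ≈ 1109.2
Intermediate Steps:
S(j, B) = -1 + B + j (S(j, B) = (B + j) - 1 = -1 + B + j)
b = -1224 (b = -4 - 1220 = -1224)
U(x) = -79/9 + 79/(18*x) + 158*x/9 (U(x) = (((-1 + x + x) + 1/(x + x))*(1/(-2 + 5) + 26))/3 = (((-1 + 2*x) + 1/(2*x))*(1/3 + 26))/3 = (((-1 + 2*x) + 1/(2*x))*(⅓ + 26))/3 = ((-1 + 1/(2*x) + 2*x)*(79/3))/3 = (-79/3 + 79/(6*x) + 158*x/3)/3 = -79/9 + 79/(18*x) + 158*x/9)
U(M(-4)) - b = (79/18)*(1 + 2*(-6)*(-1 + 2*(-6)))/(-6) - 1*(-1224) = (79/18)*(-⅙)*(1 + 2*(-6)*(-1 - 12)) + 1224 = (79/18)*(-⅙)*(1 + 2*(-6)*(-13)) + 1224 = (79/18)*(-⅙)*(1 + 156) + 1224 = (79/18)*(-⅙)*157 + 1224 = -12403/108 + 1224 = 119789/108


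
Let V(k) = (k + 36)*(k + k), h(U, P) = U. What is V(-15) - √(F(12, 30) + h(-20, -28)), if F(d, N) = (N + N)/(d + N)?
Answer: -630 - I*√910/7 ≈ -630.0 - 4.3095*I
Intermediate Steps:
F(d, N) = 2*N/(N + d) (F(d, N) = (2*N)/(N + d) = 2*N/(N + d))
V(k) = 2*k*(36 + k) (V(k) = (36 + k)*(2*k) = 2*k*(36 + k))
V(-15) - √(F(12, 30) + h(-20, -28)) = 2*(-15)*(36 - 15) - √(2*30/(30 + 12) - 20) = 2*(-15)*21 - √(2*30/42 - 20) = -630 - √(2*30*(1/42) - 20) = -630 - √(10/7 - 20) = -630 - √(-130/7) = -630 - I*√910/7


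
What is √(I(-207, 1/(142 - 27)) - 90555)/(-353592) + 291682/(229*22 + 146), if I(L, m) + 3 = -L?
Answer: 145841/2592 - I*√10039/117864 ≈ 56.266 - 0.00085009*I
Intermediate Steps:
I(L, m) = -3 - L
√(I(-207, 1/(142 - 27)) - 90555)/(-353592) + 291682/(229*22 + 146) = √((-3 - 1*(-207)) - 90555)/(-353592) + 291682/(229*22 + 146) = √((-3 + 207) - 90555)*(-1/353592) + 291682/(5038 + 146) = √(204 - 90555)*(-1/353592) + 291682/5184 = √(-90351)*(-1/353592) + 291682*(1/5184) = (3*I*√10039)*(-1/353592) + 145841/2592 = -I*√10039/117864 + 145841/2592 = 145841/2592 - I*√10039/117864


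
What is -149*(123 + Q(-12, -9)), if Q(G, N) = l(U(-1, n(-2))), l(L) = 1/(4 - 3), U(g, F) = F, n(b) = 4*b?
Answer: -18476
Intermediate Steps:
l(L) = 1 (l(L) = 1/1 = 1)
Q(G, N) = 1
-149*(123 + Q(-12, -9)) = -149*(123 + 1) = -149*124 = -18476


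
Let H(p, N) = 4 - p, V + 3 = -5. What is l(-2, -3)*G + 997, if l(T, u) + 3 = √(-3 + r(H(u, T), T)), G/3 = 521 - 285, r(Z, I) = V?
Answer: -1127 + 708*I*√11 ≈ -1127.0 + 2348.2*I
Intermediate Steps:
V = -8 (V = -3 - 5 = -8)
r(Z, I) = -8
G = 708 (G = 3*(521 - 285) = 3*236 = 708)
l(T, u) = -3 + I*√11 (l(T, u) = -3 + √(-3 - 8) = -3 + √(-11) = -3 + I*√11)
l(-2, -3)*G + 997 = (-3 + I*√11)*708 + 997 = (-2124 + 708*I*√11) + 997 = -1127 + 708*I*√11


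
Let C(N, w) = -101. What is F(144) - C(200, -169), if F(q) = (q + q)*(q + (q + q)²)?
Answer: 23929445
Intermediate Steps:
F(q) = 2*q*(q + 4*q²) (F(q) = (2*q)*(q + (2*q)²) = (2*q)*(q + 4*q²) = 2*q*(q + 4*q²))
F(144) - C(200, -169) = 144²*(2 + 8*144) - 1*(-101) = 20736*(2 + 1152) + 101 = 20736*1154 + 101 = 23929344 + 101 = 23929445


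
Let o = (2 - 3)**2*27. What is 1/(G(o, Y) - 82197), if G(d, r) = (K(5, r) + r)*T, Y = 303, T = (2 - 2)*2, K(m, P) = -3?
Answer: -1/82197 ≈ -1.2166e-5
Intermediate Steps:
o = 27 (o = (-1)**2*27 = 1*27 = 27)
T = 0 (T = 0*2 = 0)
G(d, r) = 0 (G(d, r) = (-3 + r)*0 = 0)
1/(G(o, Y) - 82197) = 1/(0 - 82197) = 1/(-82197) = -1/82197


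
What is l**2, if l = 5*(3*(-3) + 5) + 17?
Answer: 9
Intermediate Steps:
l = -3 (l = 5*(-9 + 5) + 17 = 5*(-4) + 17 = -20 + 17 = -3)
l**2 = (-3)**2 = 9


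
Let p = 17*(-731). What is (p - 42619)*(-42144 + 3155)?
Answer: 2146188494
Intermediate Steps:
p = -12427
(p - 42619)*(-42144 + 3155) = (-12427 - 42619)*(-42144 + 3155) = -55046*(-38989) = 2146188494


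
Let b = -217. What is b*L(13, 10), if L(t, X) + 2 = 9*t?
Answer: -24955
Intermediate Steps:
L(t, X) = -2 + 9*t
b*L(13, 10) = -217*(-2 + 9*13) = -217*(-2 + 117) = -217*115 = -24955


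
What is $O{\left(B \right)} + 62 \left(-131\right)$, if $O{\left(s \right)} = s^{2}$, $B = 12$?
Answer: $-7978$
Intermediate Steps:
$O{\left(B \right)} + 62 \left(-131\right) = 12^{2} + 62 \left(-131\right) = 144 - 8122 = -7978$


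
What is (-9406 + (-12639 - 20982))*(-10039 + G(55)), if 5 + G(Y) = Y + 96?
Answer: 425666111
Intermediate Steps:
G(Y) = 91 + Y (G(Y) = -5 + (Y + 96) = -5 + (96 + Y) = 91 + Y)
(-9406 + (-12639 - 20982))*(-10039 + G(55)) = (-9406 + (-12639 - 20982))*(-10039 + (91 + 55)) = (-9406 - 33621)*(-10039 + 146) = -43027*(-9893) = 425666111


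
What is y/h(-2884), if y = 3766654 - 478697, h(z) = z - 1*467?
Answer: -3287957/3351 ≈ -981.19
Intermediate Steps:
h(z) = -467 + z (h(z) = z - 467 = -467 + z)
y = 3287957
y/h(-2884) = 3287957/(-467 - 2884) = 3287957/(-3351) = 3287957*(-1/3351) = -3287957/3351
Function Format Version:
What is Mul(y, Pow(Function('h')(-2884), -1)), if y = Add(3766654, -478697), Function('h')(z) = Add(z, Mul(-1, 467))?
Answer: Rational(-3287957, 3351) ≈ -981.19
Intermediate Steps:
Function('h')(z) = Add(-467, z) (Function('h')(z) = Add(z, -467) = Add(-467, z))
y = 3287957
Mul(y, Pow(Function('h')(-2884), -1)) = Mul(3287957, Pow(Add(-467, -2884), -1)) = Mul(3287957, Pow(-3351, -1)) = Mul(3287957, Rational(-1, 3351)) = Rational(-3287957, 3351)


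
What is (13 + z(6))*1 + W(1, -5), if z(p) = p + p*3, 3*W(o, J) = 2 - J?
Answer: 118/3 ≈ 39.333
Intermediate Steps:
W(o, J) = 2/3 - J/3 (W(o, J) = (2 - J)/3 = 2/3 - J/3)
z(p) = 4*p (z(p) = p + 3*p = 4*p)
(13 + z(6))*1 + W(1, -5) = (13 + 4*6)*1 + (2/3 - 1/3*(-5)) = (13 + 24)*1 + (2/3 + 5/3) = 37*1 + 7/3 = 37 + 7/3 = 118/3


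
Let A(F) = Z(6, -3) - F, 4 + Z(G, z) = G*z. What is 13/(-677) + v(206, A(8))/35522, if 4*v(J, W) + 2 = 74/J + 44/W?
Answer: -2857087757/148619074920 ≈ -0.019224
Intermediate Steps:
Z(G, z) = -4 + G*z
A(F) = -22 - F (A(F) = (-4 + 6*(-3)) - F = (-4 - 18) - F = -22 - F)
v(J, W) = -1/2 + 11/W + 37/(2*J) (v(J, W) = -1/2 + (74/J + 44/W)/4 = -1/2 + (44/W + 74/J)/4 = -1/2 + (11/W + 37/(2*J)) = -1/2 + 11/W + 37/(2*J))
13/(-677) + v(206, A(8))/35522 = 13/(-677) + (-1/2 + 11/(-22 - 1*8) + (37/2)/206)/35522 = 13*(-1/677) + (-1/2 + 11/(-22 - 8) + (37/2)*(1/206))*(1/35522) = -13/677 + (-1/2 + 11/(-30) + 37/412)*(1/35522) = -13/677 + (-1/2 + 11*(-1/30) + 37/412)*(1/35522) = -13/677 + (-1/2 - 11/30 + 37/412)*(1/35522) = -13/677 - 4801/6180*1/35522 = -13/677 - 4801/219525960 = -2857087757/148619074920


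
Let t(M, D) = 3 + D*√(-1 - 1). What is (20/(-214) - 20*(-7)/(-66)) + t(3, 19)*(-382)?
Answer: -4054346/3531 - 7258*I*√2 ≈ -1148.2 - 10264.0*I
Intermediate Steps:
t(M, D) = 3 + I*D*√2 (t(M, D) = 3 + D*√(-2) = 3 + D*(I*√2) = 3 + I*D*√2)
(20/(-214) - 20*(-7)/(-66)) + t(3, 19)*(-382) = (20/(-214) - 20*(-7)/(-66)) + (3 + I*19*√2)*(-382) = (20*(-1/214) + 140*(-1/66)) + (3 + 19*I*√2)*(-382) = (-10/107 - 70/33) + (-1146 - 7258*I*√2) = -7820/3531 + (-1146 - 7258*I*√2) = -4054346/3531 - 7258*I*√2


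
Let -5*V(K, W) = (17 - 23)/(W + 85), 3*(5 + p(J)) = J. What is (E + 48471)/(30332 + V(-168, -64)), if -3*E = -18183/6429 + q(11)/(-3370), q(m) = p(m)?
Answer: 5513445113099/3450122342109 ≈ 1.5980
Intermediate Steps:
p(J) = -5 + J/3
q(m) = -5 + m/3
E = 30634069/32498595 (E = -(-18183/6429 + (-5 + (⅓)*11)/(-3370))/3 = -(-18183*1/6429 + (-5 + 11/3)*(-1/3370))/3 = -(-6061/2143 - 4/3*(-1/3370))/3 = -(-6061/2143 + 2/5055)/3 = -⅓*(-30634069/10832865) = 30634069/32498595 ≈ 0.94263)
V(K, W) = 6/(5*(85 + W)) (V(K, W) = -(17 - 23)/(5*(W + 85)) = -(-6)/(5*(85 + W)) = 6/(5*(85 + W)))
(E + 48471)/(30332 + V(-168, -64)) = (30634069/32498595 + 48471)/(30332 + 6/(5*(85 - 64))) = 1575270032314/(32498595*(30332 + (6/5)/21)) = 1575270032314/(32498595*(30332 + (6/5)*(1/21))) = 1575270032314/(32498595*(30332 + 2/35)) = 1575270032314/(32498595*(1061622/35)) = (1575270032314/32498595)*(35/1061622) = 5513445113099/3450122342109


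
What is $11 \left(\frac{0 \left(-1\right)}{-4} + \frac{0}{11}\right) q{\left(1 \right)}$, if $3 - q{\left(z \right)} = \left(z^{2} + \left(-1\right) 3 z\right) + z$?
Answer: $0$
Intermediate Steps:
$q{\left(z \right)} = 3 - z^{2} + 2 z$ ($q{\left(z \right)} = 3 - \left(\left(z^{2} + \left(-1\right) 3 z\right) + z\right) = 3 - \left(\left(z^{2} - 3 z\right) + z\right) = 3 - \left(z^{2} - 2 z\right) = 3 - z^{2} + 2 z$)
$11 \left(\frac{0 \left(-1\right)}{-4} + \frac{0}{11}\right) q{\left(1 \right)} = 11 \left(\frac{0 \left(-1\right)}{-4} + \frac{0}{11}\right) \left(3 - 1^{2} + 2 \cdot 1\right) = 11 \left(0 \left(- \frac{1}{4}\right) + 0 \cdot \frac{1}{11}\right) \left(3 - 1 + 2\right) = 11 \left(0 + 0\right) \left(3 - 1 + 2\right) = 11 \cdot 0 \cdot 4 = 0 \cdot 4 = 0$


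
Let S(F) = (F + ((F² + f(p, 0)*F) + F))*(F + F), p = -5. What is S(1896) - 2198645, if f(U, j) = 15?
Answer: 13751567371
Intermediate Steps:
S(F) = 2*F*(F² + 17*F) (S(F) = (F + ((F² + 15*F) + F))*(F + F) = (F + (F² + 16*F))*(2*F) = (F² + 17*F)*(2*F) = 2*F*(F² + 17*F))
S(1896) - 2198645 = 2*1896²*(17 + 1896) - 2198645 = 2*3594816*1913 - 2198645 = 13753766016 - 2198645 = 13751567371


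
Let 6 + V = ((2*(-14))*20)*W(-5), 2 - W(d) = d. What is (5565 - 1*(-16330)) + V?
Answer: 17969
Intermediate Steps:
W(d) = 2 - d
V = -3926 (V = -6 + ((2*(-14))*20)*(2 - 1*(-5)) = -6 + (-28*20)*(2 + 5) = -6 - 560*7 = -6 - 3920 = -3926)
(5565 - 1*(-16330)) + V = (5565 - 1*(-16330)) - 3926 = (5565 + 16330) - 3926 = 21895 - 3926 = 17969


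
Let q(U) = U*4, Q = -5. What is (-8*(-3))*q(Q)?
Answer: -480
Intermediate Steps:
q(U) = 4*U
(-8*(-3))*q(Q) = (-8*(-3))*(4*(-5)) = 24*(-20) = -480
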